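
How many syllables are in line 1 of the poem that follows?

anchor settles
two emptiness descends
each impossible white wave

Line 1: anchor (2), settles (2) → 4

4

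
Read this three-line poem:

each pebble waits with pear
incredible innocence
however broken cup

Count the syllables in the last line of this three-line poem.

6

The last line: "however broken cup": 3+2+1 = 6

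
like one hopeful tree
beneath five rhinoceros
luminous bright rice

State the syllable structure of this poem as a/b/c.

5/7/5

Line 1: "like one hopeful tree": 1+1+2+1 = 5
Line 2: "beneath five rhinoceros": 2+1+4 = 7
Line 3: "luminous bright rice": 3+1+1 = 5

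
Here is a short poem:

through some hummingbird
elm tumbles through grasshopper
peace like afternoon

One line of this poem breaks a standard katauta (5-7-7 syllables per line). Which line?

Line 3

Line 1: through (1), some (1), hummingbird (3) → 5 ✓
Line 2: elm (1), tumbles (2), through (1), grasshopper (3) → 7 ✓
Line 3: peace (1), like (1), afternoon (3) → 5 (expected 7)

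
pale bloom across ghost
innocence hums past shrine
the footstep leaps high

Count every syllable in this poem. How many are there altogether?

16

Line 1: "pale bloom across ghost": 1+1+2+1 = 5
Line 2: "innocence hums past shrine": 3+1+1+1 = 6
Line 3: "the footstep leaps high": 1+2+1+1 = 5
Total: 5 + 6 + 5 = 16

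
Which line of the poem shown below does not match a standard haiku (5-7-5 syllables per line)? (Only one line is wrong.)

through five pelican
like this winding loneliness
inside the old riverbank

Line 3

Line 1: through(1) + five(1) + pelican(3) = 5 ✓
Line 2: like(1) + this(1) + winding(2) + loneliness(3) = 7 ✓
Line 3: inside(2) + the(1) + old(1) + riverbank(3) = 7 (expected 5)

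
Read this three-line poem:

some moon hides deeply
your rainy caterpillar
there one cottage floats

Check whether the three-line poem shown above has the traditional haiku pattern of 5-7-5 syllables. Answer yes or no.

Yes

Line 1: some (1), moon (1), hides (1), deeply (2) → 5 ✓
Line 2: your (1), rainy (2), caterpillar (4) → 7 ✓
Line 3: there (1), one (1), cottage (2), floats (1) → 5 ✓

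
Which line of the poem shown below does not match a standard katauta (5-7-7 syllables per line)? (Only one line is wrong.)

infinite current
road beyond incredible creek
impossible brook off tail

The second line

Line 1: infinite (3), current (2) → 5 ✓
Line 2: road (1), beyond (2), incredible (4), creek (1) → 8 (expected 7)
Line 3: impossible (4), brook (1), off (1), tail (1) → 7 ✓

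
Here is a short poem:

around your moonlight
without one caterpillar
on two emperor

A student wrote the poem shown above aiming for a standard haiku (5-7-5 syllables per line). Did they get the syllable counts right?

Yes

Line 1: around (2), your (1), moonlight (2) → 5 ✓
Line 2: without (2), one (1), caterpillar (4) → 7 ✓
Line 3: on (1), two (1), emperor (3) → 5 ✓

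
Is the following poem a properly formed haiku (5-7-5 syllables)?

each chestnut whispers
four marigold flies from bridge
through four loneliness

Yes

Line 1: each(1) + chestnut(2) + whispers(2) = 5 ✓
Line 2: four(1) + marigold(3) + flies(1) + from(1) + bridge(1) = 7 ✓
Line 3: through(1) + four(1) + loneliness(3) = 5 ✓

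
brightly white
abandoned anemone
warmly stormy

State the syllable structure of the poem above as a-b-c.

Line 1: brightly(2) + white(1) = 3
Line 2: abandoned(3) + anemone(4) = 7
Line 3: warmly(2) + stormy(2) = 4

3-7-4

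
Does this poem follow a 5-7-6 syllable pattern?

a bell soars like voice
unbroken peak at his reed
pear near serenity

Line 1: a(1) + bell(1) + soars(1) + like(1) + voice(1) = 5 ✓
Line 2: unbroken(3) + peak(1) + at(1) + his(1) + reed(1) = 7 ✓
Line 3: pear(1) + near(1) + serenity(4) = 6 ✓

Yes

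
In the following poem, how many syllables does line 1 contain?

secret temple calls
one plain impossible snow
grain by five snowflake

Line 1: "secret temple calls": 2+2+1 = 5

5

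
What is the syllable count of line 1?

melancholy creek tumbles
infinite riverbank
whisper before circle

Line 1: melancholy(4) + creek(1) + tumbles(2) = 7

7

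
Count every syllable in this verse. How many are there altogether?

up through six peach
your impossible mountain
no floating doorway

16

Line 1: "up through six peach": 1+1+1+1 = 4
Line 2: "your impossible mountain": 1+4+2 = 7
Line 3: "no floating doorway": 1+2+2 = 5
Total: 4 + 7 + 5 = 16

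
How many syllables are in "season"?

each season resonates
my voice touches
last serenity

2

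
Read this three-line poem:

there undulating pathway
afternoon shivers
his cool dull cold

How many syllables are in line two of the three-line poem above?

5

Line two: "afternoon shivers": 3+2 = 5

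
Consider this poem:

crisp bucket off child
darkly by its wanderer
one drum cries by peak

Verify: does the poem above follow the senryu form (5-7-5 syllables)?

Yes

Line 1: crisp(1) + bucket(2) + off(1) + child(1) = 5 ✓
Line 2: darkly(2) + by(1) + its(1) + wanderer(3) = 7 ✓
Line 3: one(1) + drum(1) + cries(1) + by(1) + peak(1) = 5 ✓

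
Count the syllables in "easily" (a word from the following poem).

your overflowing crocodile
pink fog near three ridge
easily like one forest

3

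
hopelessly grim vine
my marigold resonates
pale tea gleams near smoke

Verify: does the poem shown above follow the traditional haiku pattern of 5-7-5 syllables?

Line 1: "hopelessly grim vine": 3+1+1 = 5 ✓
Line 2: "my marigold resonates": 1+3+3 = 7 ✓
Line 3: "pale tea gleams near smoke": 1+1+1+1+1 = 5 ✓

Yes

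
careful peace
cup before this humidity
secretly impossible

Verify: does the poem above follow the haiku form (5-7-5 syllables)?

Line 1: careful(2) + peace(1) = 3 (expected 5)
Line 2: cup(1) + before(2) + this(1) + humidity(4) = 8 (expected 7)
Line 3: secretly(3) + impossible(4) = 7 (expected 5)

No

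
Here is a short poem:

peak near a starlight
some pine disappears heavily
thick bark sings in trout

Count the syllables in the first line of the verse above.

5

The first line: "peak near a starlight": 1+1+1+2 = 5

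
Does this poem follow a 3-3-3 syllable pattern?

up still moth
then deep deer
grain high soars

Line 1: "up still moth": 1+1+1 = 3 ✓
Line 2: "then deep deer": 1+1+1 = 3 ✓
Line 3: "grain high soars": 1+1+1 = 3 ✓

Yes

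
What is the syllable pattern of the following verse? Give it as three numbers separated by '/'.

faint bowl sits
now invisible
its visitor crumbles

3/5/6

Line 1: "faint bowl sits": 1+1+1 = 3
Line 2: "now invisible": 1+4 = 5
Line 3: "its visitor crumbles": 1+3+2 = 6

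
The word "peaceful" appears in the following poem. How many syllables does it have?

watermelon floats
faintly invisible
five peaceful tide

"peaceful" has 2 syllables.

2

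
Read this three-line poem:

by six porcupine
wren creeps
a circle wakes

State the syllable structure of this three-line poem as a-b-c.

5-2-4

Line 1: by(1) + six(1) + porcupine(3) = 5
Line 2: wren(1) + creeps(1) = 2
Line 3: a(1) + circle(2) + wakes(1) = 4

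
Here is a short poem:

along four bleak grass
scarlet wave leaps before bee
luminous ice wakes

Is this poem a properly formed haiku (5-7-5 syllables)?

Yes

Line 1: along(2) + four(1) + bleak(1) + grass(1) = 5 ✓
Line 2: scarlet(2) + wave(1) + leaps(1) + before(2) + bee(1) = 7 ✓
Line 3: luminous(3) + ice(1) + wakes(1) = 5 ✓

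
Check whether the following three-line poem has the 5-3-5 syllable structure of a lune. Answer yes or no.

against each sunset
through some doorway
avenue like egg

Line 1: "against each sunset": 2+1+2 = 5 ✓
Line 2: "through some doorway": 1+1+2 = 4 (expected 3)
Line 3: "avenue like egg": 3+1+1 = 5 ✓

No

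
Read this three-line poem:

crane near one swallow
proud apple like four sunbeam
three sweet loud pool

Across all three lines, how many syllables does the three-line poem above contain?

16

Line 1: crane (1), near (1), one (1), swallow (2) → 5
Line 2: proud (1), apple (2), like (1), four (1), sunbeam (2) → 7
Line 3: three (1), sweet (1), loud (1), pool (1) → 4
Total: 5 + 7 + 4 = 16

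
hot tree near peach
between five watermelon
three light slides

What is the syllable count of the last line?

The last line: three(1) + light(1) + slides(1) = 3

3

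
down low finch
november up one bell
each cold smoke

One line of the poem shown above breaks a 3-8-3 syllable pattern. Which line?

Line 1: down(1) + low(1) + finch(1) = 3 ✓
Line 2: november(3) + up(1) + one(1) + bell(1) = 6 (expected 8)
Line 3: each(1) + cold(1) + smoke(1) = 3 ✓

The second line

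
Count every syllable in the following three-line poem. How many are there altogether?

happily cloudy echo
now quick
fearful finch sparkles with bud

Line 1: "happily cloudy echo": 3+2+2 = 7
Line 2: "now quick": 1+1 = 2
Line 3: "fearful finch sparkles with bud": 2+1+2+1+1 = 7
Total: 7 + 2 + 7 = 16

16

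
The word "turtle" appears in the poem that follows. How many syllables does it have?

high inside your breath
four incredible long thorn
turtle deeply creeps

2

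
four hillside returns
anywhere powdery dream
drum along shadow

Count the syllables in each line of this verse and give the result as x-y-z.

5-7-5

Line 1: four (1), hillside (2), returns (2) → 5
Line 2: anywhere (3), powdery (3), dream (1) → 7
Line 3: drum (1), along (2), shadow (2) → 5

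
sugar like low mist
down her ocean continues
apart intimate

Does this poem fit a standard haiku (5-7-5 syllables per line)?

Line 1: sugar(2) + like(1) + low(1) + mist(1) = 5 ✓
Line 2: down(1) + her(1) + ocean(2) + continues(3) = 7 ✓
Line 3: apart(2) + intimate(3) = 5 ✓

Yes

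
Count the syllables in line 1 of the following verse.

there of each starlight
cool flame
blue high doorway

Line 1: there(1) + of(1) + each(1) + starlight(2) = 5

5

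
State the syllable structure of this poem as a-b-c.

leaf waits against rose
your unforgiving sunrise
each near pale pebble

5-7-5

Line 1: "leaf waits against rose": 1+1+2+1 = 5
Line 2: "your unforgiving sunrise": 1+4+2 = 7
Line 3: "each near pale pebble": 1+1+1+2 = 5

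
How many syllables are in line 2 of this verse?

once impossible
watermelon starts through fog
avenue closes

7

Line 2: watermelon(4) + starts(1) + through(1) + fog(1) = 7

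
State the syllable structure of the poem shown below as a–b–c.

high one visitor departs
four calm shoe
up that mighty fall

Line 1: "high one visitor departs": 1+1+3+2 = 7
Line 2: "four calm shoe": 1+1+1 = 3
Line 3: "up that mighty fall": 1+1+2+1 = 5

7–3–5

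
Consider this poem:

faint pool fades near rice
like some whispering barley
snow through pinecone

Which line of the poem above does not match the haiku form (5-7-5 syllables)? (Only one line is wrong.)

Line 3

Line 1: "faint pool fades near rice": 1+1+1+1+1 = 5 ✓
Line 2: "like some whispering barley": 1+1+3+2 = 7 ✓
Line 3: "snow through pinecone": 1+1+2 = 4 (expected 5)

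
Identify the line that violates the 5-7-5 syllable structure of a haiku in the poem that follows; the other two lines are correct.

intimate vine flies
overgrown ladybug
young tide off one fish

Line 1: intimate(3) + vine(1) + flies(1) = 5 ✓
Line 2: overgrown(3) + ladybug(3) = 6 (expected 7)
Line 3: young(1) + tide(1) + off(1) + one(1) + fish(1) = 5 ✓

The second line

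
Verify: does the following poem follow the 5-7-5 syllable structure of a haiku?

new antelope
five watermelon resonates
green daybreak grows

No

Line 1: new(1) + antelope(3) = 4 (expected 5)
Line 2: five(1) + watermelon(4) + resonates(3) = 8 (expected 7)
Line 3: green(1) + daybreak(2) + grows(1) = 4 (expected 5)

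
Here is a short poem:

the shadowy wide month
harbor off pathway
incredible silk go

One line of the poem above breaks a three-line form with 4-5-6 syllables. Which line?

Line 1: the(1) + shadowy(3) + wide(1) + month(1) = 6 (expected 4)
Line 2: harbor(2) + off(1) + pathway(2) = 5 ✓
Line 3: incredible(4) + silk(1) + go(1) = 6 ✓

Line 1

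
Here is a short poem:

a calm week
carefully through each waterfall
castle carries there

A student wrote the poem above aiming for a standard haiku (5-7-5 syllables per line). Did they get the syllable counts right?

No

Line 1: a(1) + calm(1) + week(1) = 3 (expected 5)
Line 2: carefully(3) + through(1) + each(1) + waterfall(3) = 8 (expected 7)
Line 3: castle(2) + carries(2) + there(1) = 5 ✓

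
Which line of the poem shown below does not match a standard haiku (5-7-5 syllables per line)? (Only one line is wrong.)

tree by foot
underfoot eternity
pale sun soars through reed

The first line

Line 1: "tree by foot": 1+1+1 = 3 (expected 5)
Line 2: "underfoot eternity": 3+4 = 7 ✓
Line 3: "pale sun soars through reed": 1+1+1+1+1 = 5 ✓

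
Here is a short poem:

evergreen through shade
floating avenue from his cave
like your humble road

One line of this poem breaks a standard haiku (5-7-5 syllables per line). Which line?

Line 2

Line 1: evergreen(3) + through(1) + shade(1) = 5 ✓
Line 2: floating(2) + avenue(3) + from(1) + his(1) + cave(1) = 8 (expected 7)
Line 3: like(1) + your(1) + humble(2) + road(1) = 5 ✓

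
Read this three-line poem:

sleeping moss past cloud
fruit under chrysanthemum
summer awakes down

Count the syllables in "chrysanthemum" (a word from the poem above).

4

"chrysanthemum" has 4 syllables.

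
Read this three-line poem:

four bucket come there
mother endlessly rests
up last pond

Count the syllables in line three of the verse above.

Line three: "up last pond": 1+1+1 = 3

3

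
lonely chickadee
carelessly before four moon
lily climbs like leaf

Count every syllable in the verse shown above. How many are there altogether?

Line 1: "lonely chickadee": 2+3 = 5
Line 2: "carelessly before four moon": 3+2+1+1 = 7
Line 3: "lily climbs like leaf": 2+1+1+1 = 5
Total: 5 + 7 + 5 = 17

17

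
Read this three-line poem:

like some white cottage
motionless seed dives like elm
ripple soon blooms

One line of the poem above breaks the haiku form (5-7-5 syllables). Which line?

Line 3

Line 1: "like some white cottage": 1+1+1+2 = 5 ✓
Line 2: "motionless seed dives like elm": 3+1+1+1+1 = 7 ✓
Line 3: "ripple soon blooms": 2+1+1 = 4 (expected 5)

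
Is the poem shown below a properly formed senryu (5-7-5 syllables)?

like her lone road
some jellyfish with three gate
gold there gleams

Line 1: "like her lone road": 1+1+1+1 = 4 (expected 5)
Line 2: "some jellyfish with three gate": 1+3+1+1+1 = 7 ✓
Line 3: "gold there gleams": 1+1+1 = 3 (expected 5)

No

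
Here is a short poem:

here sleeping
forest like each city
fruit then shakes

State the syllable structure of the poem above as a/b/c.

3/6/3

Line 1: "here sleeping": 1+2 = 3
Line 2: "forest like each city": 2+1+1+2 = 6
Line 3: "fruit then shakes": 1+1+1 = 3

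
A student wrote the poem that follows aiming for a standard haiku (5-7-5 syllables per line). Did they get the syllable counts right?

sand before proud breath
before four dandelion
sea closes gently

Yes

Line 1: "sand before proud breath": 1+2+1+1 = 5 ✓
Line 2: "before four dandelion": 2+1+4 = 7 ✓
Line 3: "sea closes gently": 1+2+2 = 5 ✓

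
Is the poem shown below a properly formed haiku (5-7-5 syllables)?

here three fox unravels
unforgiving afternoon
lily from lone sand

No

Line 1: here (1), three (1), fox (1), unravels (3) → 6 (expected 5)
Line 2: unforgiving (4), afternoon (3) → 7 ✓
Line 3: lily (2), from (1), lone (1), sand (1) → 5 ✓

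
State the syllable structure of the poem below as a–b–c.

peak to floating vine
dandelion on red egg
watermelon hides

5–7–5

Line 1: peak (1), to (1), floating (2), vine (1) → 5
Line 2: dandelion (4), on (1), red (1), egg (1) → 7
Line 3: watermelon (4), hides (1) → 5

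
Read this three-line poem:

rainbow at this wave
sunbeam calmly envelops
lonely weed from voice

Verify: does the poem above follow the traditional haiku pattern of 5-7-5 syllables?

Line 1: "rainbow at this wave": 2+1+1+1 = 5 ✓
Line 2: "sunbeam calmly envelops": 2+2+3 = 7 ✓
Line 3: "lonely weed from voice": 2+1+1+1 = 5 ✓

Yes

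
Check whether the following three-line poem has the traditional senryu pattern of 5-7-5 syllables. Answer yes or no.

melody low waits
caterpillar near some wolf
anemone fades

Line 1: "melody low waits": 3+1+1 = 5 ✓
Line 2: "caterpillar near some wolf": 4+1+1+1 = 7 ✓
Line 3: "anemone fades": 4+1 = 5 ✓

Yes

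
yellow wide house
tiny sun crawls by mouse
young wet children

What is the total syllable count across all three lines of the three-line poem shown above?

14

Line 1: yellow (2), wide (1), house (1) → 4
Line 2: tiny (2), sun (1), crawls (1), by (1), mouse (1) → 6
Line 3: young (1), wet (1), children (2) → 4
Total: 4 + 6 + 4 = 14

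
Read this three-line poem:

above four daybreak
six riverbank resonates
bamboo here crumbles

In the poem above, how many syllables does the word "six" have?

1

"six" has 1 syllable.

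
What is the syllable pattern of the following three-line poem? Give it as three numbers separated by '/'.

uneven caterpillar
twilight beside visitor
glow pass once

Line 1: uneven (3), caterpillar (4) → 7
Line 2: twilight (2), beside (2), visitor (3) → 7
Line 3: glow (1), pass (1), once (1) → 3

7/7/3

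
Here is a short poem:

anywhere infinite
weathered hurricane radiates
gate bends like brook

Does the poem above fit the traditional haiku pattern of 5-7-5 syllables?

No

Line 1: anywhere (3), infinite (3) → 6 (expected 5)
Line 2: weathered (2), hurricane (3), radiates (3) → 8 (expected 7)
Line 3: gate (1), bends (1), like (1), brook (1) → 4 (expected 5)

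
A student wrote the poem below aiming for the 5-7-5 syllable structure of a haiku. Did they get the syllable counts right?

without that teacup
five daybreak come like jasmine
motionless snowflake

Yes

Line 1: "without that teacup": 2+1+2 = 5 ✓
Line 2: "five daybreak come like jasmine": 1+2+1+1+2 = 7 ✓
Line 3: "motionless snowflake": 3+2 = 5 ✓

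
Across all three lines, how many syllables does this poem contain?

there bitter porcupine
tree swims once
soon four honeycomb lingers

16

Line 1: "there bitter porcupine": 1+2+3 = 6
Line 2: "tree swims once": 1+1+1 = 3
Line 3: "soon four honeycomb lingers": 1+1+3+2 = 7
Total: 6 + 3 + 7 = 16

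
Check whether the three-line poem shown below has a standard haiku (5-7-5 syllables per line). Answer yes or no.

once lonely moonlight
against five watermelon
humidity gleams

Yes

Line 1: once(1) + lonely(2) + moonlight(2) = 5 ✓
Line 2: against(2) + five(1) + watermelon(4) = 7 ✓
Line 3: humidity(4) + gleams(1) = 5 ✓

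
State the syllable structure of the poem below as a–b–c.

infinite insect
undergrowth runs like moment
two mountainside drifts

5–7–5

Line 1: infinite(3) + insect(2) = 5
Line 2: undergrowth(3) + runs(1) + like(1) + moment(2) = 7
Line 3: two(1) + mountainside(3) + drifts(1) = 5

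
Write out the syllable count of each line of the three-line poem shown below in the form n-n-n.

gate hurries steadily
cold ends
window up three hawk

Line 1: gate(1) + hurries(2) + steadily(3) = 6
Line 2: cold(1) + ends(1) = 2
Line 3: window(2) + up(1) + three(1) + hawk(1) = 5

6-2-5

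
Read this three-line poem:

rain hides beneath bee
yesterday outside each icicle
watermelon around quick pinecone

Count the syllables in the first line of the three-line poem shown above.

5

The first line: rain (1), hides (1), beneath (2), bee (1) → 5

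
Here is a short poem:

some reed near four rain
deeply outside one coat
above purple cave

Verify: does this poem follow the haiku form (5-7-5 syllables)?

No

Line 1: some (1), reed (1), near (1), four (1), rain (1) → 5 ✓
Line 2: deeply (2), outside (2), one (1), coat (1) → 6 (expected 7)
Line 3: above (2), purple (2), cave (1) → 5 ✓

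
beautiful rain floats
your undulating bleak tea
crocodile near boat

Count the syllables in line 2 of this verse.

7

Line 2: your (1), undulating (4), bleak (1), tea (1) → 7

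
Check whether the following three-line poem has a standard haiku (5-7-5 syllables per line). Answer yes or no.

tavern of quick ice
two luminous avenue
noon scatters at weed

Line 1: tavern (2), of (1), quick (1), ice (1) → 5 ✓
Line 2: two (1), luminous (3), avenue (3) → 7 ✓
Line 3: noon (1), scatters (2), at (1), weed (1) → 5 ✓

Yes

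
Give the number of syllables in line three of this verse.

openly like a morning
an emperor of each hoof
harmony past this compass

Line three: harmony(3) + past(1) + this(1) + compass(2) = 7

7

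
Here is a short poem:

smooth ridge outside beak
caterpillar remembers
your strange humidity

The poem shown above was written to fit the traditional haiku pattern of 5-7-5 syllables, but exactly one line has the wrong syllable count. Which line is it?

Line 1: smooth(1) + ridge(1) + outside(2) + beak(1) = 5 ✓
Line 2: caterpillar(4) + remembers(3) = 7 ✓
Line 3: your(1) + strange(1) + humidity(4) = 6 (expected 5)

The third line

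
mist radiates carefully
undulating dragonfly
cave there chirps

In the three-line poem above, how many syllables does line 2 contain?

7

Line 2: "undulating dragonfly": 4+3 = 7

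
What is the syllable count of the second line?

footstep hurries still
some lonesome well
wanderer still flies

The second line: some(1) + lonesome(2) + well(1) = 4

4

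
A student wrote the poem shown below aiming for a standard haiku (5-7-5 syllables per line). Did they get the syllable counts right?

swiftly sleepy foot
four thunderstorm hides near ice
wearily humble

Line 1: swiftly(2) + sleepy(2) + foot(1) = 5 ✓
Line 2: four(1) + thunderstorm(3) + hides(1) + near(1) + ice(1) = 7 ✓
Line 3: wearily(3) + humble(2) = 5 ✓

Yes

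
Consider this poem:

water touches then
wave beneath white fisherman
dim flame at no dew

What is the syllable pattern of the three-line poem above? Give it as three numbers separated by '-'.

5-7-5

Line 1: water(2) + touches(2) + then(1) = 5
Line 2: wave(1) + beneath(2) + white(1) + fisherman(3) = 7
Line 3: dim(1) + flame(1) + at(1) + no(1) + dew(1) = 5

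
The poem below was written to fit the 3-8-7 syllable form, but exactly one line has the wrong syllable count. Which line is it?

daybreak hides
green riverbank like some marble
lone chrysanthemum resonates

Line 1: daybreak(2) + hides(1) = 3 ✓
Line 2: green(1) + riverbank(3) + like(1) + some(1) + marble(2) = 8 ✓
Line 3: lone(1) + chrysanthemum(4) + resonates(3) = 8 (expected 7)

The third line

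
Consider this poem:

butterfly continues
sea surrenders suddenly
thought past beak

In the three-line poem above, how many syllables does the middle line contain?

The middle line: "sea surrenders suddenly": 1+3+3 = 7

7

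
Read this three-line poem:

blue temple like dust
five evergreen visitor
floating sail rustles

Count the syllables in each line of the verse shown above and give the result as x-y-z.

Line 1: blue (1), temple (2), like (1), dust (1) → 5
Line 2: five (1), evergreen (3), visitor (3) → 7
Line 3: floating (2), sail (1), rustles (2) → 5

5-7-5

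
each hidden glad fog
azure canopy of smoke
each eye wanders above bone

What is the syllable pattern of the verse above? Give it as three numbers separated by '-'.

5-7-7

Line 1: each (1), hidden (2), glad (1), fog (1) → 5
Line 2: azure (2), canopy (3), of (1), smoke (1) → 7
Line 3: each (1), eye (1), wanders (2), above (2), bone (1) → 7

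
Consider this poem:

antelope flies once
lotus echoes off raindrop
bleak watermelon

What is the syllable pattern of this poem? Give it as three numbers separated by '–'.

Line 1: antelope(3) + flies(1) + once(1) = 5
Line 2: lotus(2) + echoes(2) + off(1) + raindrop(2) = 7
Line 3: bleak(1) + watermelon(4) = 5

5–7–5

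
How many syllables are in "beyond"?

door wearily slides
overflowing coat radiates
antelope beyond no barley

2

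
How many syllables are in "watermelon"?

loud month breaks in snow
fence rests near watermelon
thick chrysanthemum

"watermelon" has 4 syllables.

4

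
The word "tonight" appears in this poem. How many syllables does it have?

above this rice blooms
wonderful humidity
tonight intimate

2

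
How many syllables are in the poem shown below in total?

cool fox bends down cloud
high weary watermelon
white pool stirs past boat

Line 1: cool(1) + fox(1) + bends(1) + down(1) + cloud(1) = 5
Line 2: high(1) + weary(2) + watermelon(4) = 7
Line 3: white(1) + pool(1) + stirs(1) + past(1) + boat(1) = 5
Total: 5 + 7 + 5 = 17

17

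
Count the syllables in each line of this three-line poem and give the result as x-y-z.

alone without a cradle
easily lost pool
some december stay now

7-5-6

Line 1: alone(2) + without(2) + a(1) + cradle(2) = 7
Line 2: easily(3) + lost(1) + pool(1) = 5
Line 3: some(1) + december(3) + stay(1) + now(1) = 6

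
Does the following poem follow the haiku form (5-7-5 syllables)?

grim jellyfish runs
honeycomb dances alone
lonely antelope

Yes

Line 1: grim (1), jellyfish (3), runs (1) → 5 ✓
Line 2: honeycomb (3), dances (2), alone (2) → 7 ✓
Line 3: lonely (2), antelope (3) → 5 ✓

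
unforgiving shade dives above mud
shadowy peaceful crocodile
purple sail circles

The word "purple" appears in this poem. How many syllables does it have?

2

"purple" has 2 syllables.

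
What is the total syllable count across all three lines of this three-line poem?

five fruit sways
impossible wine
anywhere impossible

Line 1: five(1) + fruit(1) + sways(1) = 3
Line 2: impossible(4) + wine(1) = 5
Line 3: anywhere(3) + impossible(4) = 7
Total: 3 + 5 + 7 = 15

15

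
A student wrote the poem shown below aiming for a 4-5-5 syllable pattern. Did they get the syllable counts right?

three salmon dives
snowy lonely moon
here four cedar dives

Line 1: "three salmon dives": 1+2+1 = 4 ✓
Line 2: "snowy lonely moon": 2+2+1 = 5 ✓
Line 3: "here four cedar dives": 1+1+2+1 = 5 ✓

Yes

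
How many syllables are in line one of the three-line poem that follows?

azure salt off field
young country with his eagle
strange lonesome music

Line one: "azure salt off field": 2+1+1+1 = 5

5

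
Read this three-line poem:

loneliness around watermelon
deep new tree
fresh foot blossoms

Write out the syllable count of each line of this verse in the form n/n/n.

Line 1: loneliness (3), around (2), watermelon (4) → 9
Line 2: deep (1), new (1), tree (1) → 3
Line 3: fresh (1), foot (1), blossoms (2) → 4

9/3/4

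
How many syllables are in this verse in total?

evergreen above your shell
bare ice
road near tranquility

Line 1: "evergreen above your shell": 3+2+1+1 = 7
Line 2: "bare ice": 1+1 = 2
Line 3: "road near tranquility": 1+1+4 = 6
Total: 7 + 2 + 6 = 15

15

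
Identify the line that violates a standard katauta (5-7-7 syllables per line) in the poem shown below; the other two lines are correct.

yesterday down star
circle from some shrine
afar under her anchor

Line 1: "yesterday down star": 3+1+1 = 5 ✓
Line 2: "circle from some shrine": 2+1+1+1 = 5 (expected 7)
Line 3: "afar under her anchor": 2+2+1+2 = 7 ✓

The second line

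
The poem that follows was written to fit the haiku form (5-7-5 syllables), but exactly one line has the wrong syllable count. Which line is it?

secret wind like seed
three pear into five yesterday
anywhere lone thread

Line 2

Line 1: "secret wind like seed": 2+1+1+1 = 5 ✓
Line 2: "three pear into five yesterday": 1+1+2+1+3 = 8 (expected 7)
Line 3: "anywhere lone thread": 3+1+1 = 5 ✓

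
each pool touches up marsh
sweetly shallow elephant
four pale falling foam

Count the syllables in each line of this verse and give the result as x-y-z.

6-7-5

Line 1: each(1) + pool(1) + touches(2) + up(1) + marsh(1) = 6
Line 2: sweetly(2) + shallow(2) + elephant(3) = 7
Line 3: four(1) + pale(1) + falling(2) + foam(1) = 5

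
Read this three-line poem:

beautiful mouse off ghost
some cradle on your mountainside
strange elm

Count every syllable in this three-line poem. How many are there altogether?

16

Line 1: beautiful(3) + mouse(1) + off(1) + ghost(1) = 6
Line 2: some(1) + cradle(2) + on(1) + your(1) + mountainside(3) = 8
Line 3: strange(1) + elm(1) = 2
Total: 6 + 8 + 2 = 16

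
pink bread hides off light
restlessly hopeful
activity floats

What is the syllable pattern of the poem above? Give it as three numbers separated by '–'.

5–5–5

Line 1: "pink bread hides off light": 1+1+1+1+1 = 5
Line 2: "restlessly hopeful": 3+2 = 5
Line 3: "activity floats": 4+1 = 5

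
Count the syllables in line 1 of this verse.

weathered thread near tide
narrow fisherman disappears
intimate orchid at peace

5

Line 1: weathered (2), thread (1), near (1), tide (1) → 5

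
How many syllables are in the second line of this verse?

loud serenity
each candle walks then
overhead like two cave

The second line: each(1) + candle(2) + walks(1) + then(1) = 5

5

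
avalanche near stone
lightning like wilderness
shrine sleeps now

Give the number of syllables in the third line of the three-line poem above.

The third line: shrine(1) + sleeps(1) + now(1) = 3

3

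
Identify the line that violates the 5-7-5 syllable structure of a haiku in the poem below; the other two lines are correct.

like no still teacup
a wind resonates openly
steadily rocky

Line 1: like(1) + no(1) + still(1) + teacup(2) = 5 ✓
Line 2: a(1) + wind(1) + resonates(3) + openly(3) = 8 (expected 7)
Line 3: steadily(3) + rocky(2) = 5 ✓

The second line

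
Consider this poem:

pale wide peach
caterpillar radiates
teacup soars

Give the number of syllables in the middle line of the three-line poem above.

7

The middle line: "caterpillar radiates": 4+3 = 7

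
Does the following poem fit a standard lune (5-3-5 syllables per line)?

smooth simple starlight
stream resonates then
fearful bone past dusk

Line 1: smooth(1) + simple(2) + starlight(2) = 5 ✓
Line 2: stream(1) + resonates(3) + then(1) = 5 (expected 3)
Line 3: fearful(2) + bone(1) + past(1) + dusk(1) = 5 ✓

No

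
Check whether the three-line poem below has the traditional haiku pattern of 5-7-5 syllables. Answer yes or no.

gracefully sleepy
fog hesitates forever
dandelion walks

Yes

Line 1: gracefully (3), sleepy (2) → 5 ✓
Line 2: fog (1), hesitates (3), forever (3) → 7 ✓
Line 3: dandelion (4), walks (1) → 5 ✓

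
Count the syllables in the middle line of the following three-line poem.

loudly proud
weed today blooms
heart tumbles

The middle line: weed(1) + today(2) + blooms(1) = 4

4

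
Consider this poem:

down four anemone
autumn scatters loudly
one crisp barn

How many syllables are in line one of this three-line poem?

Line one: down (1), four (1), anemone (4) → 6

6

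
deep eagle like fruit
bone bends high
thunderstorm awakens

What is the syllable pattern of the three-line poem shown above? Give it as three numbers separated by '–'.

Line 1: deep(1) + eagle(2) + like(1) + fruit(1) = 5
Line 2: bone(1) + bends(1) + high(1) = 3
Line 3: thunderstorm(3) + awakens(3) = 6

5–3–6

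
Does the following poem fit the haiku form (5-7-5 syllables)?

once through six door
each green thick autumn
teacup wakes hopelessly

Line 1: once(1) + through(1) + six(1) + door(1) = 4 (expected 5)
Line 2: each(1) + green(1) + thick(1) + autumn(2) = 5 (expected 7)
Line 3: teacup(2) + wakes(1) + hopelessly(3) = 6 (expected 5)

No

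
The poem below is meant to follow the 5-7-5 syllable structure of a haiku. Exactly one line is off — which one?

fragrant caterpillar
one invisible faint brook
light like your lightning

Line 1: fragrant(2) + caterpillar(4) = 6 (expected 5)
Line 2: one(1) + invisible(4) + faint(1) + brook(1) = 7 ✓
Line 3: light(1) + like(1) + your(1) + lightning(2) = 5 ✓

Line 1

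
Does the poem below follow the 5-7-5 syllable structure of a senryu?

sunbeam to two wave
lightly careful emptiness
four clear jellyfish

Line 1: sunbeam (2), to (1), two (1), wave (1) → 5 ✓
Line 2: lightly (2), careful (2), emptiness (3) → 7 ✓
Line 3: four (1), clear (1), jellyfish (3) → 5 ✓

Yes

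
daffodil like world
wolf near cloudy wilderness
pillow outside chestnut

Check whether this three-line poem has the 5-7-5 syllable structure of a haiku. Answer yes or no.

Line 1: daffodil (3), like (1), world (1) → 5 ✓
Line 2: wolf (1), near (1), cloudy (2), wilderness (3) → 7 ✓
Line 3: pillow (2), outside (2), chestnut (2) → 6 (expected 5)

No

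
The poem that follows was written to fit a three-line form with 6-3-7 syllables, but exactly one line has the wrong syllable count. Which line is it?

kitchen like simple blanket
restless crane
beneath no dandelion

The first line

Line 1: "kitchen like simple blanket": 2+1+2+2 = 7 (expected 6)
Line 2: "restless crane": 2+1 = 3 ✓
Line 3: "beneath no dandelion": 2+1+4 = 7 ✓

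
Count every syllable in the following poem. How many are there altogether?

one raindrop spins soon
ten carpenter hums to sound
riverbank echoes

Line 1: one(1) + raindrop(2) + spins(1) + soon(1) = 5
Line 2: ten(1) + carpenter(3) + hums(1) + to(1) + sound(1) = 7
Line 3: riverbank(3) + echoes(2) = 5
Total: 5 + 7 + 5 = 17

17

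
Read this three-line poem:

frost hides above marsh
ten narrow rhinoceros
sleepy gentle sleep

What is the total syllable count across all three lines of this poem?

17

Line 1: frost (1), hides (1), above (2), marsh (1) → 5
Line 2: ten (1), narrow (2), rhinoceros (4) → 7
Line 3: sleepy (2), gentle (2), sleep (1) → 5
Total: 5 + 7 + 5 = 17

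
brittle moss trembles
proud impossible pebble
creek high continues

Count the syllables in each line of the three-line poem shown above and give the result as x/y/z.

5/7/5

Line 1: brittle (2), moss (1), trembles (2) → 5
Line 2: proud (1), impossible (4), pebble (2) → 7
Line 3: creek (1), high (1), continues (3) → 5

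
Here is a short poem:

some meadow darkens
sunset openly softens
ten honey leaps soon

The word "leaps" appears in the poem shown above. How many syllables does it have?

"leaps" has 1 syllable.

1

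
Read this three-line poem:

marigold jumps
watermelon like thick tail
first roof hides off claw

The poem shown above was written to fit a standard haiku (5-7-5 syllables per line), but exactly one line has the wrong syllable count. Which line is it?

Line 1: "marigold jumps": 3+1 = 4 (expected 5)
Line 2: "watermelon like thick tail": 4+1+1+1 = 7 ✓
Line 3: "first roof hides off claw": 1+1+1+1+1 = 5 ✓

The first line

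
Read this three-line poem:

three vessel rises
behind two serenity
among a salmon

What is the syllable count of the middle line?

The middle line: "behind two serenity": 2+1+4 = 7

7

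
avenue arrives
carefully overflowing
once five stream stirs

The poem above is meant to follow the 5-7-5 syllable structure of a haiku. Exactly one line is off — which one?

Line 1: avenue (3), arrives (2) → 5 ✓
Line 2: carefully (3), overflowing (4) → 7 ✓
Line 3: once (1), five (1), stream (1), stirs (1) → 4 (expected 5)

The third line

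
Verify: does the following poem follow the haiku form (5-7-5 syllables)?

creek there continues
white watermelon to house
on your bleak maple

Line 1: creek(1) + there(1) + continues(3) = 5 ✓
Line 2: white(1) + watermelon(4) + to(1) + house(1) = 7 ✓
Line 3: on(1) + your(1) + bleak(1) + maple(2) = 5 ✓

Yes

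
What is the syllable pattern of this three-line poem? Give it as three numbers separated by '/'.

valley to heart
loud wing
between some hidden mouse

Line 1: "valley to heart": 2+1+1 = 4
Line 2: "loud wing": 1+1 = 2
Line 3: "between some hidden mouse": 2+1+2+1 = 6

4/2/6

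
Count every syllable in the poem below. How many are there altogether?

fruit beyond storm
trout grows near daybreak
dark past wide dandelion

Line 1: "fruit beyond storm": 1+2+1 = 4
Line 2: "trout grows near daybreak": 1+1+1+2 = 5
Line 3: "dark past wide dandelion": 1+1+1+4 = 7
Total: 4 + 5 + 7 = 16

16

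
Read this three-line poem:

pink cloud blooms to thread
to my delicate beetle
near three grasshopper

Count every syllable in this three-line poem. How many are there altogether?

17

Line 1: "pink cloud blooms to thread": 1+1+1+1+1 = 5
Line 2: "to my delicate beetle": 1+1+3+2 = 7
Line 3: "near three grasshopper": 1+1+3 = 5
Total: 5 + 7 + 5 = 17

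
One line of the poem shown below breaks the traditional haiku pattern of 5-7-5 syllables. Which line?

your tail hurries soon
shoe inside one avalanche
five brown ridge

Line 3

Line 1: your (1), tail (1), hurries (2), soon (1) → 5 ✓
Line 2: shoe (1), inside (2), one (1), avalanche (3) → 7 ✓
Line 3: five (1), brown (1), ridge (1) → 3 (expected 5)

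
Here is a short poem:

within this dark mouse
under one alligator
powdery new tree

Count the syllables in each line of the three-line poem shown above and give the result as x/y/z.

Line 1: within (2), this (1), dark (1), mouse (1) → 5
Line 2: under (2), one (1), alligator (4) → 7
Line 3: powdery (3), new (1), tree (1) → 5

5/7/5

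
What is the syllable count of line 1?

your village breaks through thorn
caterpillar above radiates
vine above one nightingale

Line 1: your (1), village (2), breaks (1), through (1), thorn (1) → 6

6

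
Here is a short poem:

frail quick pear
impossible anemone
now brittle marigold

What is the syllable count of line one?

Line one: frail(1) + quick(1) + pear(1) = 3

3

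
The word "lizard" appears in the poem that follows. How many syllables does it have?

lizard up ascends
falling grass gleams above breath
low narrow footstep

2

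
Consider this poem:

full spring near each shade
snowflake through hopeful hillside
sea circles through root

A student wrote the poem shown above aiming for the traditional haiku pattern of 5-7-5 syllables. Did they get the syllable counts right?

Yes

Line 1: full(1) + spring(1) + near(1) + each(1) + shade(1) = 5 ✓
Line 2: snowflake(2) + through(1) + hopeful(2) + hillside(2) = 7 ✓
Line 3: sea(1) + circles(2) + through(1) + root(1) = 5 ✓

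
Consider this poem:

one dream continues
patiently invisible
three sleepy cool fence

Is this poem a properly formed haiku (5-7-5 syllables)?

Line 1: one (1), dream (1), continues (3) → 5 ✓
Line 2: patiently (3), invisible (4) → 7 ✓
Line 3: three (1), sleepy (2), cool (1), fence (1) → 5 ✓

Yes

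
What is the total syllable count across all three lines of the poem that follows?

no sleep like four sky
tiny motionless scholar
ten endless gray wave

17

Line 1: no (1), sleep (1), like (1), four (1), sky (1) → 5
Line 2: tiny (2), motionless (3), scholar (2) → 7
Line 3: ten (1), endless (2), gray (1), wave (1) → 5
Total: 5 + 7 + 5 = 17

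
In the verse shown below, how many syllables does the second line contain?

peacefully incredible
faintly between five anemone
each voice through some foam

9

The second line: "faintly between five anemone": 2+2+1+4 = 9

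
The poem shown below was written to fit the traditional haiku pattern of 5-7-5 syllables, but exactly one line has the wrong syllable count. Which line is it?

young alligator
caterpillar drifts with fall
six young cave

The third line

Line 1: young (1), alligator (4) → 5 ✓
Line 2: caterpillar (4), drifts (1), with (1), fall (1) → 7 ✓
Line 3: six (1), young (1), cave (1) → 3 (expected 5)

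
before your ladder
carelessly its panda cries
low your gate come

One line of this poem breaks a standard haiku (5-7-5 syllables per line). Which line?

Line 3

Line 1: before(2) + your(1) + ladder(2) = 5 ✓
Line 2: carelessly(3) + its(1) + panda(2) + cries(1) = 7 ✓
Line 3: low(1) + your(1) + gate(1) + come(1) = 4 (expected 5)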